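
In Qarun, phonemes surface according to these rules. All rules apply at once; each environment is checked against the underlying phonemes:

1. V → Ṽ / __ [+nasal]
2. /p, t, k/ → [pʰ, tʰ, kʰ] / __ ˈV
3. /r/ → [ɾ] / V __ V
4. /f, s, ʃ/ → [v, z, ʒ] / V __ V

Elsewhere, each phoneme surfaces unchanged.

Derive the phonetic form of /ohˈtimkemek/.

/o/ (word-initial) is in the target of rule 1 but the environment (before a nasal consonant) is not met → [o].
Rule 2 applies to /t/ (between /h/ and /i/: immediately before a stressed vowel) → [tʰ].
/i/ — between /t/ and /m/, before a nasal consonant — surfaces as [ĩ] (rule 1).
/k/ (between /m/ and /e/) is in the target of rule 2 but the environment (immediately before a stressed vowel) is not met → [k].
/e/ — between /k/ and /m/, before a nasal consonant — surfaces as [ẽ] (rule 1).
/e/ (between /m/ and /k/) fails the environment for rule 1, so it stays [e].
/k/ (word-final): rule 2 targets it, but not immediately before a stressed vowel → unchanged [k].

[ohˈtʰĩmkẽmek]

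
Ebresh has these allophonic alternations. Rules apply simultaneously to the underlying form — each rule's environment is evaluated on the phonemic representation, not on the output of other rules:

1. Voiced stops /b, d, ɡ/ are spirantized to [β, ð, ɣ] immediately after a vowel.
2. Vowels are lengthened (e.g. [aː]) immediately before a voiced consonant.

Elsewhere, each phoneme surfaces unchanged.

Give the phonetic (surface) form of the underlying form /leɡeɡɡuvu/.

[leːɣeːɣɡuːvu]

/l/ stays [l].
Rule 2 applies to /e/ (between /l/ and /ɡ/: before a voiced consonant) → [eː].
/ɡ/ meets the environment for rule 1 (immediately after a vowel) → [ɣ].
/e/ (between /ɡ/ and /ɡ/): before a voiced consonant, so rule 2 applies → [eː].
/ɡ/ meets the environment for rule 1 (immediately after a vowel) → [ɣ].
/ɡ/ (between /ɡ/ and /u/): rule 1 targets it, but not immediately after a vowel → unchanged [ɡ].
/u/ meets the environment for rule 2 (before a voiced consonant) → [uː].
/v/ (between /u/ and /u/) is unaffected → [v].
/u/ (word-final) fails the environment for rule 2, so it stays [u].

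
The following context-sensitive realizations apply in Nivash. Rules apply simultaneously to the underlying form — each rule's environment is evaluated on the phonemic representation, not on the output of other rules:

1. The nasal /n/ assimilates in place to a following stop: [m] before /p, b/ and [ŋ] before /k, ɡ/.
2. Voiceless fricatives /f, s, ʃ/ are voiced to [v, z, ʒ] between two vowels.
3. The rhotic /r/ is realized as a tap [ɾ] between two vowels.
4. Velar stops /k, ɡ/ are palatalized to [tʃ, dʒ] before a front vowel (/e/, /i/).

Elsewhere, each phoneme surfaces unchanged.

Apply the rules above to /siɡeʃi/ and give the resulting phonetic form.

/s/ (word-initial): rule 2 targets it, but not between two vowels → unchanged [s].
/i/ stays [i].
/ɡ/ — between /i/ and /e/, before a front vowel — surfaces as [dʒ] (rule 4).
/e/ (between /ɡ/ and /ʃ/): no rule targets it → [e].
/ʃ/ — between /e/ and /i/, between two vowels — surfaces as [ʒ] (rule 2).
/i/ stays [i].

[sidʒeʒi]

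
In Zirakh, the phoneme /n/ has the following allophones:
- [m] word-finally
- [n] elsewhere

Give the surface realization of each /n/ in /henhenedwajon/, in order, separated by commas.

Occurrence 1 (position 3): no conditioning environment matches → elsewhere allophone [n].
Occurrence 2 (position 6): no conditioning environment matches → elsewhere allophone [n].
Occurrence 3 (position 13): word-finally → [m].

[n], [n], [m]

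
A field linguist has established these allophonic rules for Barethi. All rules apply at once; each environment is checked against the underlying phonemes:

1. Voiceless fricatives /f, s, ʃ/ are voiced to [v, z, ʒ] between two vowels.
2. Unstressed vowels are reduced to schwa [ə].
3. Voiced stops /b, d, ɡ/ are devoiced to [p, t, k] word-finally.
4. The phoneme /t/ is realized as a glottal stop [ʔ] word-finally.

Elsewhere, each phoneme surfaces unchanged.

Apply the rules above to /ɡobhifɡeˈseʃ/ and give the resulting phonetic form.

[ɡəbhəfɡəˈzeʃ]

/ɡ/ (word-initial) fails the environment for rule 3, so it stays [ɡ].
Rule 2 applies to /o/ (between /ɡ/ and /b/: in an unstressed syllable) → [ə].
/b/ — between /o/ and /h/; rule 3 does not apply here → [b].
Rule 2 applies to /i/ (between /h/ and /f/: in an unstressed syllable) → [ə].
/f/ (between /i/ and /ɡ/) fails the environment for rule 1, so it stays [f].
/ɡ/ (between /f/ and /e/): rule 3 targets it, but not word-finally → unchanged [ɡ].
/e/ — between /ɡ/ and /s/, in an unstressed syllable — surfaces as [ə] (rule 2).
/s/ (between /e/ and /e/) occurs between two vowels → [z] by rule 1.
/e/ (between /s/ and /ʃ/) is in the target of rule 2 but the environment (in an unstressed syllable) is not met → [e].
/ʃ/ — word-final; rule 1 does not apply here → [ʃ].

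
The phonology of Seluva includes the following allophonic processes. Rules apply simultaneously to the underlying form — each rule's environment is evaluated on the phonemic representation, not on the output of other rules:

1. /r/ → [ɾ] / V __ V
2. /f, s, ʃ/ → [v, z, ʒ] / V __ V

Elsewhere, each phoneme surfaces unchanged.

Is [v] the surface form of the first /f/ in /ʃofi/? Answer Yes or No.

/f/ (between /o/ and /i/): between two vowels, so rule 2 applies → [v].
The actual realization is [v], which matches [v].

Yes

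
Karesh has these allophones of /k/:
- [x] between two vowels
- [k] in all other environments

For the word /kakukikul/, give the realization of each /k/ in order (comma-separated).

[k], [x], [x], [x]

Occurrence 1 (position 1): no conditioning environment matches → elsewhere allophone [k].
Occurrence 2 (position 3): between two vowels → [x].
Occurrence 3 (position 5): between two vowels → [x].
Occurrence 4 (position 7): between two vowels → [x].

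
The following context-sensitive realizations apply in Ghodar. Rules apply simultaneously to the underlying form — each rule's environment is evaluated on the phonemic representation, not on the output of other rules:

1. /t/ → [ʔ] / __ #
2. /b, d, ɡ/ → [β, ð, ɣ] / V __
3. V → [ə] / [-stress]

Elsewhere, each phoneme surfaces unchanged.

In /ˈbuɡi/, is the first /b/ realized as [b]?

/b/ (word-initial) fails the environment for rule 2, so it stays [b].
The actual realization is [b], which matches [b].

Yes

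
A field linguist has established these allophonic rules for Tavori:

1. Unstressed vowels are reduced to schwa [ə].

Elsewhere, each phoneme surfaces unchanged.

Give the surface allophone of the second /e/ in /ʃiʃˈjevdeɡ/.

[ə]

/e/ (between /d/ and /ɡ/): in an unstressed syllable, so rule 1 applies → [ə].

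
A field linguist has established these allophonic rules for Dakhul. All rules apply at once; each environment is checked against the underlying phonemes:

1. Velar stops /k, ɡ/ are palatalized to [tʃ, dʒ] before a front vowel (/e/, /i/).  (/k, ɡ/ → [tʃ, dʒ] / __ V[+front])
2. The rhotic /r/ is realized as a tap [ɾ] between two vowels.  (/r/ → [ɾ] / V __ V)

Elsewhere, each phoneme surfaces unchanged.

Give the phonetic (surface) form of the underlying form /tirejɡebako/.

[tiɾejdʒebako]

/t/ (word-initial) is unaffected → [t].
/i/ (between /t/ and /r/): no rule targets it → [i].
/r/ (between /i/ and /e/) occurs between two vowels → [ɾ] by rule 2.
/e/ — not in any rule's target class → [e].
/j/ (between /e/ and /ɡ/) is unaffected → [j].
/ɡ/ — between /j/ and /e/, before a front vowel — surfaces as [dʒ] (rule 1).
/e/ (between /ɡ/ and /b/) is unaffected → [e].
/b/ — not in any rule's target class → [b].
/a/ (between /b/ and /k/): no rule targets it → [a].
/k/ (between /a/ and /o/) is in the target of rule 1 but the environment (before a front vowel) is not met → [k].
/o/ stays [o].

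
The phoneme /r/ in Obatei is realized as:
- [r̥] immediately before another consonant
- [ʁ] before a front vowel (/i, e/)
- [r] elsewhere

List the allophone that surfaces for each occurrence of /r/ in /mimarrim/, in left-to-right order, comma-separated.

Occurrence 1 (position 5): immediately before another consonant → [r̥].
Occurrence 2 (position 6): before a front vowel (/i, e/) → [ʁ].

[r̥], [ʁ]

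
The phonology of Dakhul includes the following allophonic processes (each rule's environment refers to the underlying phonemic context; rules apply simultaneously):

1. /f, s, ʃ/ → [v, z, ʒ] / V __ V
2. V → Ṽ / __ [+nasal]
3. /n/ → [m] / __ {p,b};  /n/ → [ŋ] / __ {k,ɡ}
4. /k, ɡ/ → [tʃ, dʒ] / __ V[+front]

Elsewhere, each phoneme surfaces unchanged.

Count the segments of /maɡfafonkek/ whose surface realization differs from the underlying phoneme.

Segments that undergo a rule: /f/ → [v] (rule 1); /o/ → [õ] (rule 2); /n/ → [ŋ] (rule 3); /k/ → [tʃ] (rule 4).
All other segments surface unchanged.

4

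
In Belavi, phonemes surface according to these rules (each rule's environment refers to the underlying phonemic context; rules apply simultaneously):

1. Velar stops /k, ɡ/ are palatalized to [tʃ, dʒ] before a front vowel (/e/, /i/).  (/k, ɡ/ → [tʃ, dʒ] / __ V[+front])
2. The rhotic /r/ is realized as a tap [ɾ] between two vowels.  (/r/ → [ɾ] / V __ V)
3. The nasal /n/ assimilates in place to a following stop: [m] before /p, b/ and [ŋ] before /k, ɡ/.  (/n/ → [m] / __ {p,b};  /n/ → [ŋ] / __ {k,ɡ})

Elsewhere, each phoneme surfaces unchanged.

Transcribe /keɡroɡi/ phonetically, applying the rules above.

[tʃeɡrodʒi]

Rule 1 applies to /k/ (word-initial: before a front vowel) → [tʃ].
/ɡ/ (between /e/ and /r/): rule 1 targets it, but not before a front vowel → unchanged [ɡ].
/r/ (between /ɡ/ and /o/): rule 2 targets it, but not between two vowels → unchanged [r].
/ɡ/ — between /o/ and /i/, before a front vowel — surfaces as [dʒ] (rule 1).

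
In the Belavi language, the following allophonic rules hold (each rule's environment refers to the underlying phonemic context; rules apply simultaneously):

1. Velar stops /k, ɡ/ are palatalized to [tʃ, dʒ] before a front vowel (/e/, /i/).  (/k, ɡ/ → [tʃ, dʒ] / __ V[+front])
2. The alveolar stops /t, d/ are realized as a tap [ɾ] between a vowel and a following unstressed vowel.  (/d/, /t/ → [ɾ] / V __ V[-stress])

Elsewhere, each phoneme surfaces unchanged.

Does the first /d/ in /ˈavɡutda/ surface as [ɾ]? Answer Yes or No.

No

/d/ (between /t/ and /a/) fails the environment for rule 2, so it stays [d].
The actual realization is [d], not [ɾ].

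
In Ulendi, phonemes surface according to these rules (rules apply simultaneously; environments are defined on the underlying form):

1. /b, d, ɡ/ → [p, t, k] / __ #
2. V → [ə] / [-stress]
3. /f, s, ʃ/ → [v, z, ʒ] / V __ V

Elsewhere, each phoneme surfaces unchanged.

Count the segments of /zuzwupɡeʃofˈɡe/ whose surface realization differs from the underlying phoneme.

5

Segments that undergo a rule: /u/ → [ə] (rule 2); /u/ → [ə] (rule 2); /e/ → [ə] (rule 2); /ʃ/ → [ʒ] (rule 3); /o/ → [ə] (rule 2).
All other segments surface unchanged.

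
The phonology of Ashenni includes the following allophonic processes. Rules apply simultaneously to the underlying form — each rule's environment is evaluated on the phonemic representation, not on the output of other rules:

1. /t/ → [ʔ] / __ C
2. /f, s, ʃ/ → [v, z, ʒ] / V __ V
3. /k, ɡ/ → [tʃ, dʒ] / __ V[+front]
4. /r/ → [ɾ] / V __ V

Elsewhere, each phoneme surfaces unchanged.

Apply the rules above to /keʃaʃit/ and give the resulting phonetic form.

/k/ (word-initial) occurs before a front vowel → [tʃ] by rule 3.
/ʃ/ — between /e/ and /a/, between two vowels — surfaces as [ʒ] (rule 2).
Rule 2 applies to /ʃ/ (between /a/ and /i/: between two vowels) → [ʒ].
/t/ — word-final; rule 1 does not apply here → [t].

[tʃeʒaʒit]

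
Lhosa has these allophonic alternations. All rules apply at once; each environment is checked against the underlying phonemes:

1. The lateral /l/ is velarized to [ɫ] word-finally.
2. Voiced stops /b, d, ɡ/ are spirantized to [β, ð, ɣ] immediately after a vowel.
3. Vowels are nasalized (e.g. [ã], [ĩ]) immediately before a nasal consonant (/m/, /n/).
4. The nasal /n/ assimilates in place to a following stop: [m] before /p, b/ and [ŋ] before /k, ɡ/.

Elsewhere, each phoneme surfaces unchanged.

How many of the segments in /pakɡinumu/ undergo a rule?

Segments that undergo a rule: /i/ → [ĩ] (rule 3); /u/ → [ũ] (rule 3).
All other segments surface unchanged.

2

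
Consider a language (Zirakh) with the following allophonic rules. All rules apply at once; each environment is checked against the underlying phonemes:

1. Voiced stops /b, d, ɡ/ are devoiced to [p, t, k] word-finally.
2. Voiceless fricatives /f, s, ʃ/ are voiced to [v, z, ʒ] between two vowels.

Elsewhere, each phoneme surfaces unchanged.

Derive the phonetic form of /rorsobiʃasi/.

[rorsobiʒazi]

/r/ (word-initial): no rule targets it → [r].
/o/ — not in any rule's target class → [o].
/r/ — not in any rule's target class → [r].
/s/ (between /r/ and /o/): rule 2 targets it, but not between two vowels → unchanged [s].
/o/ stays [o].
/b/ (between /o/ and /i/) fails the environment for rule 1, so it stays [b].
/i/ — not in any rule's target class → [i].
Rule 2 applies to /ʃ/ (between /i/ and /a/: between two vowels) → [ʒ].
/a/ stays [a].
/s/ — between /a/ and /i/, between two vowels — surfaces as [z] (rule 2).
/i/ stays [i].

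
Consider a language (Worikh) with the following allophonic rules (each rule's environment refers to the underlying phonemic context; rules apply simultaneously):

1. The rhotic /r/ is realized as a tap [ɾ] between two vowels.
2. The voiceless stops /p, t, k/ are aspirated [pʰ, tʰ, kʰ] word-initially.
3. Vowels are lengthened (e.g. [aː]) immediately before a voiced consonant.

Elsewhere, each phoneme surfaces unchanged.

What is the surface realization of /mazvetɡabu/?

Rule 3 applies to /a/ (between /m/ and /z/: before a voiced consonant) → [aː].
/e/ (between /v/ and /t/) is in the target of rule 3 but the environment (before a voiced consonant) is not met → [e].
/t/ (between /e/ and /ɡ/): rule 2 targets it, but not word-initially → unchanged [t].
/a/ meets the environment for rule 3 (before a voiced consonant) → [aː].
/u/ (word-final) fails the environment for rule 3, so it stays [u].

[maːzvetɡaːbu]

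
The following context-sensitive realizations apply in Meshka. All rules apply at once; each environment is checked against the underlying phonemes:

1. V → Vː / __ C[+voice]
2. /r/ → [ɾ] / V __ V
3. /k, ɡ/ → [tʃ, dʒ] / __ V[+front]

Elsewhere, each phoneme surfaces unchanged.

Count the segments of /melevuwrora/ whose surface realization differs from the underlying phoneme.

5

Segments that undergo a rule: /e/ → [eː] (rule 1); /e/ → [eː] (rule 1); /u/ → [uː] (rule 1); /o/ → [oː] (rule 1); /r/ → [ɾ] (rule 2).
All other segments surface unchanged.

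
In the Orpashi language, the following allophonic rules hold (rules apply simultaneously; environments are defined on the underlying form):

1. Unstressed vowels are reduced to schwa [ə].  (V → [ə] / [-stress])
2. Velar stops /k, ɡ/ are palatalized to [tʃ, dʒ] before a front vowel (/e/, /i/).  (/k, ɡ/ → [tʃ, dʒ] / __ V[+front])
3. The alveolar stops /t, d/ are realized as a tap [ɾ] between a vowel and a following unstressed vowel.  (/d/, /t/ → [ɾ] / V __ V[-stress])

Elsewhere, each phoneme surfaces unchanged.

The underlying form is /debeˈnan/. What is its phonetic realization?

[dəbəˈnan]

/d/ (word-initial) fails the environment for rule 3, so it stays [d].
/e/ (between /d/ and /b/) occurs in an unstressed syllable → [ə] by rule 1.
/e/ (between /b/ and /n/): in an unstressed syllable, so rule 1 applies → [ə].
/a/ (between /n/ and /n/) fails the environment for rule 1, so it stays [a].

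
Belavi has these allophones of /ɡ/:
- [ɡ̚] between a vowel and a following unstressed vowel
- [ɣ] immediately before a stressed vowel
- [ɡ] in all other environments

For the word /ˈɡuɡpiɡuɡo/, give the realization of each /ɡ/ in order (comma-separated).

[ɣ], [ɡ], [ɡ̚], [ɡ̚]

Occurrence 1 (position 1): immediately before a stressed vowel → [ɣ].
Occurrence 2 (position 3): no conditioning environment matches → elsewhere allophone [ɡ].
Occurrence 3 (position 6): between a vowel and a following unstressed vowel → [ɡ̚].
Occurrence 4 (position 8): between a vowel and a following unstressed vowel → [ɡ̚].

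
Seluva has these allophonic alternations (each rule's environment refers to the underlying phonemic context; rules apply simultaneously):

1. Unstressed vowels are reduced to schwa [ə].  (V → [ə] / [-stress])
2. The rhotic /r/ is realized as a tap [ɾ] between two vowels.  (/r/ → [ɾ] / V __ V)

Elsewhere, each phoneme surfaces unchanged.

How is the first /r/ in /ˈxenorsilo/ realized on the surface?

[r]

/r/ (between /o/ and /s/): rule 2 targets it, but not between two vowels → unchanged [r].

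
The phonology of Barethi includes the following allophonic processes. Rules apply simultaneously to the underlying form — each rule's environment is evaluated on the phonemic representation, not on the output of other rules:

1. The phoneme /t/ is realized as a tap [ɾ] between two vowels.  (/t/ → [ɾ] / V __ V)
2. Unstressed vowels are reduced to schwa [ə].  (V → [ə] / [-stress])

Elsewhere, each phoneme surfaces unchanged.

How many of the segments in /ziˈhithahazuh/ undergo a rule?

4

Segments that undergo a rule: /i/ → [ə] (rule 2); /a/ → [ə] (rule 2); /a/ → [ə] (rule 2); /u/ → [ə] (rule 2).
All other segments surface unchanged.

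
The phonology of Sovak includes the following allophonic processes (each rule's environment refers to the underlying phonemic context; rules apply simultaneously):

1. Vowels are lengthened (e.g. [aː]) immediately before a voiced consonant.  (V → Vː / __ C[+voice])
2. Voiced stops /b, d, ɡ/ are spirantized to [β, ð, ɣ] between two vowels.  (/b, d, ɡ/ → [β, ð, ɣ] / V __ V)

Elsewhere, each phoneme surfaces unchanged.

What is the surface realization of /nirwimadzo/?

[niːrwiːmaːdzo]

/n/ (word-initial): no rule targets it → [n].
Rule 1 applies to /i/ (between /n/ and /r/: before a voiced consonant) → [iː].
/r/ (between /i/ and /w/) is unaffected → [r].
/w/ (between /r/ and /i/) is unaffected → [w].
/i/ (between /w/ and /m/): before a voiced consonant, so rule 1 applies → [iː].
/m/ stays [m].
Rule 1 applies to /a/ (between /m/ and /d/: before a voiced consonant) → [aː].
/d/ (between /a/ and /z/) fails the environment for rule 2, so it stays [d].
/z/ — not in any rule's target class → [z].
/o/ (word-final): rule 1 targets it, but not before a voiced consonant → unchanged [o].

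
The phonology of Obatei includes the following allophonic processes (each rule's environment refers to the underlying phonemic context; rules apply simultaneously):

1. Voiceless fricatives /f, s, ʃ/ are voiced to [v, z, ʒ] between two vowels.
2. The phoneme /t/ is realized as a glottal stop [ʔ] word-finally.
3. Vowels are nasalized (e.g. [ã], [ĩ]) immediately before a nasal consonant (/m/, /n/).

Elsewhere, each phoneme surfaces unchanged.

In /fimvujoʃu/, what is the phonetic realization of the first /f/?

/f/ — word-initial; rule 1 does not apply here → [f].

[f]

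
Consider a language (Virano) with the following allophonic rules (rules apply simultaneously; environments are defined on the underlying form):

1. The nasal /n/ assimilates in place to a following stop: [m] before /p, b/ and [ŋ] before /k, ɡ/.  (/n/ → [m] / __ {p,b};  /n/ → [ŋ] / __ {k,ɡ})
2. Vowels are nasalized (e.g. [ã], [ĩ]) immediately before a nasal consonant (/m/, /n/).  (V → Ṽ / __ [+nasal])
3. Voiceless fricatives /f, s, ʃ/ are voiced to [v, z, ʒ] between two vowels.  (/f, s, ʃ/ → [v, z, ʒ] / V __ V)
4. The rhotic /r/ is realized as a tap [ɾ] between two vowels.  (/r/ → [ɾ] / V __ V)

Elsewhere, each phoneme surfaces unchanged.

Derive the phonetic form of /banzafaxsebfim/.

/b/ — not in any rule's target class → [b].
/a/ (between /b/ and /n/): before a nasal consonant, so rule 2 applies → [ã].
/n/ (between /a/ and /z/): rule 1 targets it, but not before a labial or velar stop → unchanged [n].
/z/ — not in any rule's target class → [z].
/a/ (between /z/ and /f/): rule 2 targets it, but not before a nasal consonant → unchanged [a].
Rule 3 applies to /f/ (between /a/ and /a/: between two vowels) → [v].
/a/ (between /f/ and /x/) is in the target of rule 2 but the environment (before a nasal consonant) is not met → [a].
/x/ stays [x].
/s/ (between /x/ and /e/) fails the environment for rule 3, so it stays [s].
/e/ (between /s/ and /b/) fails the environment for rule 2, so it stays [e].
/b/ — not in any rule's target class → [b].
/f/ (between /b/ and /i/) is in the target of rule 3 but the environment (between two vowels) is not met → [f].
/i/ meets the environment for rule 2 (before a nasal consonant) → [ĩ].
/m/ — not in any rule's target class → [m].

[bãnzavaxsebfĩm]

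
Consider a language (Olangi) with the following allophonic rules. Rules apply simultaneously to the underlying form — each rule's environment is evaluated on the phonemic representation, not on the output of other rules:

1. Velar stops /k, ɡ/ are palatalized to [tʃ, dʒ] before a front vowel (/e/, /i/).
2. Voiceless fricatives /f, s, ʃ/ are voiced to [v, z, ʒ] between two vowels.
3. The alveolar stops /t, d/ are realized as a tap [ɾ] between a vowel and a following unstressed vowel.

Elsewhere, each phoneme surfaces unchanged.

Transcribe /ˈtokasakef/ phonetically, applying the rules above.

[ˈtokazatʃef]

/t/ (word-initial): rule 3 targets it, but not between a vowel and a following unstressed vowel → unchanged [t].
/o/ — not in any rule's target class → [o].
/k/ (between /o/ and /a/) is in the target of rule 1 but the environment (before a front vowel) is not met → [k].
/a/ (between /k/ and /s/) is unaffected → [a].
/s/ (between /a/ and /a/): between two vowels, so rule 2 applies → [z].
/a/ (between /s/ and /k/): no rule targets it → [a].
/k/ (between /a/ and /e/) occurs before a front vowel → [tʃ] by rule 1.
/e/ (between /k/ and /f/): no rule targets it → [e].
/f/ (word-final): rule 2 targets it, but not between two vowels → unchanged [f].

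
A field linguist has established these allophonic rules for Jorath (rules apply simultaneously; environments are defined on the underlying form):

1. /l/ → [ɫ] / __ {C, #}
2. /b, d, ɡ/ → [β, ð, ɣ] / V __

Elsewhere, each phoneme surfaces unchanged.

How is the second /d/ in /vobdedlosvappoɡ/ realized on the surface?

[ð]

/d/ meets the environment for rule 2 (immediately after a vowel) → [ð].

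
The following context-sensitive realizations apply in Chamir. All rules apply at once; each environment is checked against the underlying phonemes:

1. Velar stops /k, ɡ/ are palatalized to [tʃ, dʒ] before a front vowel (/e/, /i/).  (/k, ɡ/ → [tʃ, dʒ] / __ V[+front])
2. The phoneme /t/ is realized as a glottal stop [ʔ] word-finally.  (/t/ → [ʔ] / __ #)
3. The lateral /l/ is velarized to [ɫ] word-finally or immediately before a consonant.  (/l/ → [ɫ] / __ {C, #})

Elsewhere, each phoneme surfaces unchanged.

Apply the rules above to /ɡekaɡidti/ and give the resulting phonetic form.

/ɡ/ meets the environment for rule 1 (before a front vowel) → [dʒ].
/e/ (between /ɡ/ and /k/) is unaffected → [e].
/k/ — between /e/ and /a/; rule 1 does not apply here → [k].
/a/ (between /k/ and /ɡ/): no rule targets it → [a].
/ɡ/ — between /a/ and /i/, before a front vowel — surfaces as [dʒ] (rule 1).
/i/ (between /ɡ/ and /d/) is unaffected → [i].
/d/ stays [d].
/t/ (between /d/ and /i/) is in the target of rule 2 but the environment (word-finally) is not met → [t].
/i/ (word-final) is unaffected → [i].

[dʒekadʒidti]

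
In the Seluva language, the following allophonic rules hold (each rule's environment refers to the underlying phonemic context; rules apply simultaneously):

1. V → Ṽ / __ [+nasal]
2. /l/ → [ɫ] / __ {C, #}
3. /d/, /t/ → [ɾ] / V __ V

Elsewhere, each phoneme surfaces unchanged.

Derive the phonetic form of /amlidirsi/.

[ãmliɾirsi]

/a/ (word-initial): before a nasal consonant, so rule 1 applies → [ã].
/m/ (between /a/ and /l/) is unaffected → [m].
/l/ (between /m/ and /i/): rule 2 targets it, but not word-finally or immediately before a consonant → unchanged [l].
/i/ (between /l/ and /d/) is in the target of rule 1 but the environment (before a nasal consonant) is not met → [i].
/d/ meets the environment for rule 3 (between two vowels) → [ɾ].
/i/ (between /d/ and /r/): rule 1 targets it, but not before a nasal consonant → unchanged [i].
/r/ (between /i/ and /s/) is unaffected → [r].
/s/ stays [s].
/i/ (word-final) is in the target of rule 1 but the environment (before a nasal consonant) is not met → [i].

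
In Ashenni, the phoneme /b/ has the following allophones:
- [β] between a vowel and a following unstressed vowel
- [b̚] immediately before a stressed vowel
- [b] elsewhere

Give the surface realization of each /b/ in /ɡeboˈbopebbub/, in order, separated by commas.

Occurrence 1 (position 3): between a vowel and a following unstressed vowel → [β].
Occurrence 2 (position 5): immediately before a stressed vowel → [b̚].
Occurrence 3 (position 9): no conditioning environment matches → elsewhere allophone [b].
Occurrence 4 (position 10): no conditioning environment matches → elsewhere allophone [b].
Occurrence 5 (position 12): no conditioning environment matches → elsewhere allophone [b].

[β], [b̚], [b], [b], [b]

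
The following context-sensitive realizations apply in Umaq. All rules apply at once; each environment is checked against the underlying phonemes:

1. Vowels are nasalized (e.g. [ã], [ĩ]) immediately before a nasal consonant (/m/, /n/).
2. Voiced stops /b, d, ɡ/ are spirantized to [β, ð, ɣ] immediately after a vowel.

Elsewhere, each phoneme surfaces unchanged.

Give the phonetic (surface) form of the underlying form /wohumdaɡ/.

[wohũmdaɣ]

/w/ stays [w].
/o/ (between /w/ and /h/) fails the environment for rule 1, so it stays [o].
/h/ stays [h].
/u/ (between /h/ and /m/): before a nasal consonant, so rule 1 applies → [ũ].
/m/ — not in any rule's target class → [m].
/d/ — between /m/ and /a/; rule 2 does not apply here → [d].
/a/ — between /d/ and /ɡ/; rule 1 does not apply here → [a].
/ɡ/ (word-final): immediately after a vowel, so rule 2 applies → [ɣ].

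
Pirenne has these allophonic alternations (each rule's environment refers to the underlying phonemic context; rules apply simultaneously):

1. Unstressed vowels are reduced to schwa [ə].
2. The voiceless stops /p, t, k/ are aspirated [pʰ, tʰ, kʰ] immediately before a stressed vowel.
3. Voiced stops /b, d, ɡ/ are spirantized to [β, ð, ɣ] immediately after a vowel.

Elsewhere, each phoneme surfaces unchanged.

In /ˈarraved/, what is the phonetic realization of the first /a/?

/a/ (word-initial) is in the target of rule 1 but the environment (in an unstressed syllable) is not met → [a].

[a]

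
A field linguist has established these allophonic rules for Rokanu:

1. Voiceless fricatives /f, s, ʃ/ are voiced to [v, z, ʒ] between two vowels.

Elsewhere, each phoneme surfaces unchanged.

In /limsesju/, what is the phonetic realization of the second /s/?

/s/ — between /e/ and /j/; rule 1 does not apply here → [s].

[s]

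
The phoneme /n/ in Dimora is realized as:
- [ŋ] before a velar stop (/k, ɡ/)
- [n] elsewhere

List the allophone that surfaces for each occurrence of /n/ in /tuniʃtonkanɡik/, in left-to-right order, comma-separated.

Occurrence 1 (position 3): no conditioning environment matches → elsewhere allophone [n].
Occurrence 2 (position 8): before a velar stop → [ŋ].
Occurrence 3 (position 11): before a velar stop → [ŋ].

[n], [ŋ], [ŋ]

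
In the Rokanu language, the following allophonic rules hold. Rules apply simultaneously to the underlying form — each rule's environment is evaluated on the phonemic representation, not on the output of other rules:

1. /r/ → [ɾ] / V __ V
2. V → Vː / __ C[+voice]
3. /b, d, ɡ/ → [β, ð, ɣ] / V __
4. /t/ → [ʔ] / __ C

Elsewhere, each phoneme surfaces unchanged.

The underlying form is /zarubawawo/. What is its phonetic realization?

/a/ (between /z/ and /r/) occurs before a voiced consonant → [aː] by rule 2.
/r/ (between /a/ and /u/): between two vowels, so rule 1 applies → [ɾ].
/u/ — between /r/ and /b/, before a voiced consonant — surfaces as [uː] (rule 2).
/b/ meets the environment for rule 3 (immediately after a vowel) → [β].
/a/ (between /b/ and /w/): before a voiced consonant, so rule 2 applies → [aː].
/a/ meets the environment for rule 2 (before a voiced consonant) → [aː].
/o/ — word-final; rule 2 does not apply here → [o].

[zaːɾuːβaːwaːwo]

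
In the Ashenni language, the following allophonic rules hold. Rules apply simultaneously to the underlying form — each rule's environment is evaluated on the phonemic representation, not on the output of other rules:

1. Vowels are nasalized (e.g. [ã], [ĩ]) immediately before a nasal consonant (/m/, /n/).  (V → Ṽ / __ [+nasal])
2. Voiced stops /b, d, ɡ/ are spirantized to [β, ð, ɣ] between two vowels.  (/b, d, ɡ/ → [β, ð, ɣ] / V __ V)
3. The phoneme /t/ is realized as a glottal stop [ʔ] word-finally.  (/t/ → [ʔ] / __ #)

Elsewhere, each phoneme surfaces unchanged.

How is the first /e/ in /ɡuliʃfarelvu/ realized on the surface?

/e/ (between /r/ and /l/) fails the environment for rule 1, so it stays [e].

[e]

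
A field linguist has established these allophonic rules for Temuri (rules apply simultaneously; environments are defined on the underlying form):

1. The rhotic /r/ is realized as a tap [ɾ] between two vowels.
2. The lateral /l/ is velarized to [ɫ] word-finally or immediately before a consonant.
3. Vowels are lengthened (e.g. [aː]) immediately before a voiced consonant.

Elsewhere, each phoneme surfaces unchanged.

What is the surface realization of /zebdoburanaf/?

[zeːbdoːbuːɾaːnaf]

/e/ — between /z/ and /b/, before a voiced consonant — surfaces as [eː] (rule 3).
/o/ meets the environment for rule 3 (before a voiced consonant) → [oː].
/u/ — between /b/ and /r/, before a voiced consonant — surfaces as [uː] (rule 3).
/r/ — between /u/ and /a/, between two vowels — surfaces as [ɾ] (rule 1).
Rule 3 applies to /a/ (between /r/ and /n/: before a voiced consonant) → [aː].
/a/ (between /n/ and /f/): rule 3 targets it, but not before a voiced consonant → unchanged [a].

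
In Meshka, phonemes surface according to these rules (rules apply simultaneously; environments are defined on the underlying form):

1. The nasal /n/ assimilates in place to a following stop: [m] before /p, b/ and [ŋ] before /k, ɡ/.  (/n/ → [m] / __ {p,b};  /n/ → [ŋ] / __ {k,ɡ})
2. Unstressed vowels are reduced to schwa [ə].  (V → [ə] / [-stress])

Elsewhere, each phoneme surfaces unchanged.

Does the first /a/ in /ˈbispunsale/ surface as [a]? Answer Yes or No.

No

Rule 2 applies to /a/ (between /s/ and /l/: in an unstressed syllable) → [ə].
The actual realization is [ə], not [a].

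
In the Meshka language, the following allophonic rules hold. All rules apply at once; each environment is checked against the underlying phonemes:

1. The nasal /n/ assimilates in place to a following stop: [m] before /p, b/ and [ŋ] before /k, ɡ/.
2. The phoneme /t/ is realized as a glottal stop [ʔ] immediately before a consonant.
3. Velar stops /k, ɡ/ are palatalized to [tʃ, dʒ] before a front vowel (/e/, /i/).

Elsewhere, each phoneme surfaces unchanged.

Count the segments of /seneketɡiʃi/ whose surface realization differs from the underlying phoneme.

Segments that undergo a rule: /k/ → [tʃ] (rule 3); /t/ → [ʔ] (rule 2); /ɡ/ → [dʒ] (rule 3).
All other segments surface unchanged.

3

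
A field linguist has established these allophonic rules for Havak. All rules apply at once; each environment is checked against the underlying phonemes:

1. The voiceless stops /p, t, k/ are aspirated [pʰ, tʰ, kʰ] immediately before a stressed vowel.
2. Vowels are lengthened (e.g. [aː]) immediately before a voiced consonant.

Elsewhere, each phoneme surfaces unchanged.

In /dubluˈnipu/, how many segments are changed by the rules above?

2

Segments that undergo a rule: /u/ → [uː] (rule 2); /u/ → [uː] (rule 2).
All other segments surface unchanged.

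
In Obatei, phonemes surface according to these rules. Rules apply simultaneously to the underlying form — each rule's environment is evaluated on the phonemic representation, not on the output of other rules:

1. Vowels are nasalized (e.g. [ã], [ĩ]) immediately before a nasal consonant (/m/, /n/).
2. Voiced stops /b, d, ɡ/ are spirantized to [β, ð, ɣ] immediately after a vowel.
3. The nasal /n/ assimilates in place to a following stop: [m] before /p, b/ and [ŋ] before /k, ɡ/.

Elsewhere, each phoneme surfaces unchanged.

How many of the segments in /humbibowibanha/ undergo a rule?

4

Segments that undergo a rule: /u/ → [ũ] (rule 1); /b/ → [β] (rule 2); /b/ → [β] (rule 2); /a/ → [ã] (rule 1).
All other segments surface unchanged.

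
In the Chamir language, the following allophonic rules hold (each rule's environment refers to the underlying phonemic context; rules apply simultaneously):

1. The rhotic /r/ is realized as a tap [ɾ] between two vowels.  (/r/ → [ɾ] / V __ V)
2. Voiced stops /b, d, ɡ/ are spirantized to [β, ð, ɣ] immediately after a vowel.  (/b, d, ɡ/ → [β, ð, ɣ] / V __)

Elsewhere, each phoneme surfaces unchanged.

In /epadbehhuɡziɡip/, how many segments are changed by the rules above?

Segments that undergo a rule: /d/ → [ð] (rule 2); /ɡ/ → [ɣ] (rule 2); /ɡ/ → [ɣ] (rule 2).
All other segments surface unchanged.

3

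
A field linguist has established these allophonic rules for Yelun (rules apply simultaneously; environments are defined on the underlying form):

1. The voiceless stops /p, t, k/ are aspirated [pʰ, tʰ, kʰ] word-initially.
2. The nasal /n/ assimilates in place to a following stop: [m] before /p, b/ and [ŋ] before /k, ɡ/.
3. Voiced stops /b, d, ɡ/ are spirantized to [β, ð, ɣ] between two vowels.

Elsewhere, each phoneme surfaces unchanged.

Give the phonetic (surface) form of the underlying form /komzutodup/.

/k/ (word-initial): word-initially, so rule 1 applies → [kʰ].
/o/ (between /k/ and /m/): no rule targets it → [o].
/m/ (between /o/ and /z/): no rule targets it → [m].
/z/ — not in any rule's target class → [z].
/u/ — not in any rule's target class → [u].
/t/ (between /u/ and /o/) is in the target of rule 1 but the environment (word-initially) is not met → [t].
/o/ stays [o].
/d/ (between /o/ and /u/): between two vowels, so rule 3 applies → [ð].
/u/ (between /d/ and /p/): no rule targets it → [u].
/p/ — word-final; rule 1 does not apply here → [p].

[kʰomzutoðup]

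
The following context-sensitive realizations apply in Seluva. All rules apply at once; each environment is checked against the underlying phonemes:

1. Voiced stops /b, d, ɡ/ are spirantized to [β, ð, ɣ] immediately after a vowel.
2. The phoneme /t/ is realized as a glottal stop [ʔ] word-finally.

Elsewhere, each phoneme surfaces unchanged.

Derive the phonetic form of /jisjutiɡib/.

/j/ (word-initial) is unaffected → [j].
/i/ — not in any rule's target class → [i].
/s/ (between /i/ and /j/) is unaffected → [s].
/j/ — not in any rule's target class → [j].
/u/ stays [u].
/t/ (between /u/ and /i/): rule 2 targets it, but not word-finally → unchanged [t].
/i/ (between /t/ and /ɡ/) is unaffected → [i].
Rule 1 applies to /ɡ/ (between /i/ and /i/: immediately after a vowel) → [ɣ].
/i/ stays [i].
/b/ (word-final): immediately after a vowel, so rule 1 applies → [β].

[jisjutiɣiβ]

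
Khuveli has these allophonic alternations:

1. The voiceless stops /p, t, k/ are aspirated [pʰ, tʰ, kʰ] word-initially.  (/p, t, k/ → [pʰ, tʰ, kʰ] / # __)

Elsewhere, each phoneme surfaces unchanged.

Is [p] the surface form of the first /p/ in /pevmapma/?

No

/p/ (word-initial) occurs word-initially → [pʰ] by rule 1.
The actual realization is [pʰ], not [p].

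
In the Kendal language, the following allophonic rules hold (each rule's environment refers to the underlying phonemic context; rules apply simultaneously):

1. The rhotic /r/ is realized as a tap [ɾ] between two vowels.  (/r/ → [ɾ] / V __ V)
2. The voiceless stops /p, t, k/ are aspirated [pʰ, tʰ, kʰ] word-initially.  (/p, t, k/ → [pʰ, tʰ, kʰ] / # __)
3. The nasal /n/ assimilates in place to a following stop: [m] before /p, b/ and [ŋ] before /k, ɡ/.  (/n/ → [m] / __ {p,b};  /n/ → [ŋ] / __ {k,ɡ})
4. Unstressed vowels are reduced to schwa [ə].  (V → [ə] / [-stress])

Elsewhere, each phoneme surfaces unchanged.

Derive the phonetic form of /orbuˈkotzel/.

[ərbəˈkotzəl]

/o/ meets the environment for rule 4 (in an unstressed syllable) → [ə].
/r/ (between /o/ and /b/) fails the environment for rule 1, so it stays [r].
/u/ — between /b/ and /k/, in an unstressed syllable — surfaces as [ə] (rule 4).
/k/ (between /u/ and /o/) fails the environment for rule 2, so it stays [k].
/o/ (between /k/ and /t/) is in the target of rule 4 but the environment (in an unstressed syllable) is not met → [o].
/t/ (between /o/ and /z/): rule 2 targets it, but not word-initially → unchanged [t].
Rule 4 applies to /e/ (between /z/ and /l/: in an unstressed syllable) → [ə].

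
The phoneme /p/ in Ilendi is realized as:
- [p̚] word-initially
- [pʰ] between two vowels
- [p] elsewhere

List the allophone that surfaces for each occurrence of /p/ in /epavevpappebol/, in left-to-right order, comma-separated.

[pʰ], [p], [p], [p]

Occurrence 1 (position 2): between two vowels → [pʰ].
Occurrence 2 (position 7): no conditioning environment matches → elsewhere allophone [p].
Occurrence 3 (position 9): no conditioning environment matches → elsewhere allophone [p].
Occurrence 4 (position 10): no conditioning environment matches → elsewhere allophone [p].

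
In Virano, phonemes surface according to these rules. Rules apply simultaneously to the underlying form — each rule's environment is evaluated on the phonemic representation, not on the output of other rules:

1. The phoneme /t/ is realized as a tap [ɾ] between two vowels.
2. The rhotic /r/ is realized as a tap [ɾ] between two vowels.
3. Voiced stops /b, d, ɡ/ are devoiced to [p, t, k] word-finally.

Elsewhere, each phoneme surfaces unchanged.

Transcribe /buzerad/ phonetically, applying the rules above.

[buzeɾat]

/b/ — word-initial; rule 3 does not apply here → [b].
/u/ (between /b/ and /z/): no rule targets it → [u].
/z/ stays [z].
/e/ stays [e].
/r/ (between /e/ and /a/) occurs between two vowels → [ɾ] by rule 2.
/a/ stays [a].
Rule 3 applies to /d/ (word-final: word-finally) → [t].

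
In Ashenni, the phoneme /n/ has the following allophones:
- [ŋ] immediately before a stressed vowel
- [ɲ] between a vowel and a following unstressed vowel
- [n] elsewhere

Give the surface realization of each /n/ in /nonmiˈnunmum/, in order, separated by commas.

[n], [n], [ŋ], [n]

Occurrence 1 (position 1): no conditioning environment matches → elsewhere allophone [n].
Occurrence 2 (position 3): no conditioning environment matches → elsewhere allophone [n].
Occurrence 3 (position 6): immediately before a stressed vowel → [ŋ].
Occurrence 4 (position 8): no conditioning environment matches → elsewhere allophone [n].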